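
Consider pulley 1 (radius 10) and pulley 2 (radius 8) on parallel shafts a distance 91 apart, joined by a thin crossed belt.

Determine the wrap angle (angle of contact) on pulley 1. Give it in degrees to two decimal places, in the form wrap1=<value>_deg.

crossed belt: β = asin((r1+r2)/C) = asin(18/91) = 11.4085°
wrap1 = wrap2 = π + 2β = 202.8169°

wrap1=202.82_deg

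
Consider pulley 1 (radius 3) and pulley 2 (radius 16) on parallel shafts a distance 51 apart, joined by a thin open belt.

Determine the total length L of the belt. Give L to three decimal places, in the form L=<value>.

L=165.022

open belt: β = asin((r2−r1)/C) = asin(13/51) = 14.7678°
wrap1 = π − 2β = 150.4644°
wrap2 = π + 2β = 209.5356°
tangent length = C·cosβ = 49.3153
L = r1·wrap1 + r2·wrap2 + 2·C·cosβ = 3·2.6261 + 16·3.6571 + 2·49.3153 = 165.0223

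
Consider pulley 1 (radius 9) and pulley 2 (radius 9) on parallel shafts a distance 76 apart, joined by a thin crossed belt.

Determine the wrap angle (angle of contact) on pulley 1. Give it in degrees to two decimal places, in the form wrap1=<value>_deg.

crossed belt: β = asin((r1+r2)/C) = asin(18/76) = 13.7002°
wrap1 = wrap2 = π + 2β = 207.4005°

wrap1=207.40_deg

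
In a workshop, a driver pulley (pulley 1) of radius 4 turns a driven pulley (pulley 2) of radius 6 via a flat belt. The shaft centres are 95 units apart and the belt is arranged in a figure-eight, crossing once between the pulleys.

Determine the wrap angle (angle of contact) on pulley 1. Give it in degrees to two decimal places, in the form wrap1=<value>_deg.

crossed belt: β = asin((r1+r2)/C) = asin(10/95) = 6.0423°
wrap1 = wrap2 = π + 2β = 192.0847°

wrap1=192.08_deg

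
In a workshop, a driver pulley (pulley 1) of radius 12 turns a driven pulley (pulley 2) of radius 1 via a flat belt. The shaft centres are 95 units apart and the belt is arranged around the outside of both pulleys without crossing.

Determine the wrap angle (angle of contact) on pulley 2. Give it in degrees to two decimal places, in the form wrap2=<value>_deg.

open belt: β = asin((r2−r1)/C) = asin(-11/95) = -6.6492°
wrap1 = π − 2β = 193.2983°
wrap2 = π + 2β = 166.7017°

wrap2=166.70_deg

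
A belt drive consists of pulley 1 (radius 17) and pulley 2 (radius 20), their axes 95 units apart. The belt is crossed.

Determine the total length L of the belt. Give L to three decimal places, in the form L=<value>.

crossed belt: β = asin((r1+r2)/C) = asin(37/95) = 22.9218°
wrap1 = wrap2 = π + 2β = 225.8435°
tangent length = C·cosβ = 87.4986
L = (r1+r2)·wrap + 2·C·cosβ = 37·3.9417 + 2·87.4986 = 320.8405

L=320.841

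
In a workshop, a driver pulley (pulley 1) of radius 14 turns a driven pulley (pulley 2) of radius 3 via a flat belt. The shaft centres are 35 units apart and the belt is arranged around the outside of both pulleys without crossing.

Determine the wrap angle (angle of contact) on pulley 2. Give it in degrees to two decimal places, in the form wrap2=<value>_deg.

wrap2=143.36_deg

open belt: β = asin((r2−r1)/C) = asin(-11/35) = -18.3177°
wrap1 = π − 2β = 216.6354°
wrap2 = π + 2β = 143.3646°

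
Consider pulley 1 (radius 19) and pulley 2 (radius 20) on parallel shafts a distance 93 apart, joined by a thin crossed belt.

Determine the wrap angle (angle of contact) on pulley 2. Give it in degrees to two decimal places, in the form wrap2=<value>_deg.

wrap2=229.59_deg

crossed belt: β = asin((r1+r2)/C) = asin(39/93) = 24.7939°
wrap1 = wrap2 = π + 2β = 229.5877°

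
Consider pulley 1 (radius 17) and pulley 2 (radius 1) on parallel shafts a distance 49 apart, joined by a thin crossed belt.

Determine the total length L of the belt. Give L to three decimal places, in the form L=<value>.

L=161.238

crossed belt: β = asin((r1+r2)/C) = asin(18/49) = 21.5521°
wrap1 = wrap2 = π + 2β = 223.1042°
tangent length = C·cosβ = 45.5741
L = (r1+r2)·wrap + 2·C·cosβ = 18·3.8939 + 2·45.5741 = 161.2385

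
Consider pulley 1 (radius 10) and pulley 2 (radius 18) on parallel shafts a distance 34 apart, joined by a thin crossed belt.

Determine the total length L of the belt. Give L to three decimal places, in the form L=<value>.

L=180.725

crossed belt: β = asin((r1+r2)/C) = asin(28/34) = 55.4397°
wrap1 = wrap2 = π + 2β = 290.8794°
tangent length = C·cosβ = 19.2873
L = (r1+r2)·wrap + 2·C·cosβ = 28·5.0768 + 2·19.2873 = 180.7251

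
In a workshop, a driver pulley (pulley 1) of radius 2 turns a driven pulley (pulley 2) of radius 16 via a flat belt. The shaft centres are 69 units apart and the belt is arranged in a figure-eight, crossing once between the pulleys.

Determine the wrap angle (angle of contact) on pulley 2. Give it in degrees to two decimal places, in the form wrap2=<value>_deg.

crossed belt: β = asin((r1+r2)/C) = asin(18/69) = 15.1217°
wrap1 = wrap2 = π + 2β = 210.2433°

wrap2=210.24_deg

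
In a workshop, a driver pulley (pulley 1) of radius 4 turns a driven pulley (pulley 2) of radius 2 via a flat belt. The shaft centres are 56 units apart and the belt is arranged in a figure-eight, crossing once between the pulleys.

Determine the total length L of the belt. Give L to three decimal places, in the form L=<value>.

L=131.493

crossed belt: β = asin((r1+r2)/C) = asin(6/56) = 6.1506°
wrap1 = wrap2 = π + 2β = 192.3013°
tangent length = C·cosβ = 55.6776
L = (r1+r2)·wrap + 2·C·cosβ = 6·3.3563 + 2·55.6776 = 131.4930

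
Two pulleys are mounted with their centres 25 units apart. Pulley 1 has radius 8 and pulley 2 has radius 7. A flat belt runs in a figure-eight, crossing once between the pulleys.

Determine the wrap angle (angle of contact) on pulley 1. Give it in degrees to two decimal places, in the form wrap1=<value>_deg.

wrap1=253.74_deg

crossed belt: β = asin((r1+r2)/C) = asin(15/25) = 36.8699°
wrap1 = wrap2 = π + 2β = 253.7398°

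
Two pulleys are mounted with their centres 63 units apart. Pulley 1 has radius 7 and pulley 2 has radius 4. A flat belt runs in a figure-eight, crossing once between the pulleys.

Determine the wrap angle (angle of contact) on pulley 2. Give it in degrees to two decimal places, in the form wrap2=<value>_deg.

crossed belt: β = asin((r1+r2)/C) = asin(11/63) = 10.0556°
wrap1 = wrap2 = π + 2β = 200.1111°

wrap2=200.11_deg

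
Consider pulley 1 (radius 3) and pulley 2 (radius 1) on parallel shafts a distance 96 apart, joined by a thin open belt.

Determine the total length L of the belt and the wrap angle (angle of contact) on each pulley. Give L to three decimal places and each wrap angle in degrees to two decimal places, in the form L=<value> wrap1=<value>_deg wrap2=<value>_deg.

open belt: β = asin((r2−r1)/C) = asin(-2/96) = -1.1937°
wrap1 = π − 2β = 182.3875°
wrap2 = π + 2β = 177.6125°
tangent length = C·cosβ = 95.9792
L = r1·wrap1 + r2·wrap2 + 2·C·cosβ = 3·3.1833 + 1·3.0999 + 2·95.9792 = 204.6080

L=204.608 wrap1=182.39_deg wrap2=177.61_deg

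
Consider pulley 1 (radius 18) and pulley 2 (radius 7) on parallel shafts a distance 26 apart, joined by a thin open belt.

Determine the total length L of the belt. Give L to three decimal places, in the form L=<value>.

L=135.267

open belt: β = asin((r2−r1)/C) = asin(-11/26) = -25.0290°
wrap1 = π − 2β = 230.0580°
wrap2 = π + 2β = 129.9420°
tangent length = C·cosβ = 23.5584
L = r1·wrap1 + r2·wrap2 + 2·C·cosβ = 18·4.0153 + 7·2.2679 + 2·23.5584 = 135.2671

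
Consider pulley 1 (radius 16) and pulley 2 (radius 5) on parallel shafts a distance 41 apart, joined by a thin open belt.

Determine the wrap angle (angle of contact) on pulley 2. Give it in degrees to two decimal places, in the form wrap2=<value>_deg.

open belt: β = asin((r2−r1)/C) = asin(-11/41) = -15.5627°
wrap1 = π − 2β = 211.1254°
wrap2 = π + 2β = 148.8746°

wrap2=148.87_deg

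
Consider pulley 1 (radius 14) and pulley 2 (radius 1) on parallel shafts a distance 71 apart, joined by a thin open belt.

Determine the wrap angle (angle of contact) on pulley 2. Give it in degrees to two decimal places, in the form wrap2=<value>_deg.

open belt: β = asin((r2−r1)/C) = asin(-13/71) = -10.5503°
wrap1 = π − 2β = 201.1006°
wrap2 = π + 2β = 158.8994°

wrap2=158.90_deg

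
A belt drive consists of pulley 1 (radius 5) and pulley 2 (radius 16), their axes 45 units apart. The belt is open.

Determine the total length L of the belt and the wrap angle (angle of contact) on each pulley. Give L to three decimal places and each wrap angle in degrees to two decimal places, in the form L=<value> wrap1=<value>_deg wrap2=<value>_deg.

L=158.676 wrap1=151.70_deg wrap2=208.30_deg

open belt: β = asin((r2−r1)/C) = asin(11/45) = 14.1490°
wrap1 = π − 2β = 151.7020°
wrap2 = π + 2β = 208.2980°
tangent length = C·cosβ = 43.6348
L = r1·wrap1 + r2·wrap2 + 2·C·cosβ = 5·2.6477 + 16·3.6355 + 2·43.6348 = 158.6760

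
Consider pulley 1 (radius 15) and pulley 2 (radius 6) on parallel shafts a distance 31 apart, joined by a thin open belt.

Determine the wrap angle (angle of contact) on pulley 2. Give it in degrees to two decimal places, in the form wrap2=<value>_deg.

open belt: β = asin((r2−r1)/C) = asin(-9/31) = -16.8773°
wrap1 = π − 2β = 213.7545°
wrap2 = π + 2β = 146.2455°

wrap2=146.25_deg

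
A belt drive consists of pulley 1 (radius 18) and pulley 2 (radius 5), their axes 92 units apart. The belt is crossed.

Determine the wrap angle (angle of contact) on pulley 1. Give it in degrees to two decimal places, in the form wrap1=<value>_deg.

crossed belt: β = asin((r1+r2)/C) = asin(23/92) = 14.4775°
wrap1 = wrap2 = π + 2β = 208.9550°

wrap1=208.96_deg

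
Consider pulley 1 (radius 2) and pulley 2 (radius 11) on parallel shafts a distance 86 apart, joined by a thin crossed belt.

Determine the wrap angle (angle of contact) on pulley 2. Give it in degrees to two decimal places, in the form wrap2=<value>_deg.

crossed belt: β = asin((r1+r2)/C) = asin(13/86) = 8.6943°
wrap1 = wrap2 = π + 2β = 197.3886°

wrap2=197.39_deg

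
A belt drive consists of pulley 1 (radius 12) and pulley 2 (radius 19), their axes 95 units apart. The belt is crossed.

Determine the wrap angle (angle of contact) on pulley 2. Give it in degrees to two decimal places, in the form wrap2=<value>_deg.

wrap2=218.09_deg

crossed belt: β = asin((r1+r2)/C) = asin(31/95) = 19.0453°
wrap1 = wrap2 = π + 2β = 218.0906°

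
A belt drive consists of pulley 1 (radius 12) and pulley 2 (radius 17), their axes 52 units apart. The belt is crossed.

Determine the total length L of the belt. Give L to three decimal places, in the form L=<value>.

crossed belt: β = asin((r1+r2)/C) = asin(29/52) = 33.8964°
wrap1 = wrap2 = π + 2β = 247.7927°
tangent length = C·cosβ = 43.1625
L = (r1+r2)·wrap + 2·C·cosβ = 29·4.3248 + 2·43.1625 = 211.7441

L=211.744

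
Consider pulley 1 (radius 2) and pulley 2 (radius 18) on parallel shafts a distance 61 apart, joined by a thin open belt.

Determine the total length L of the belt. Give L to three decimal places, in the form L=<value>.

open belt: β = asin((r2−r1)/C) = asin(16/61) = 15.2063°
wrap1 = π − 2β = 149.5874°
wrap2 = π + 2β = 210.4126°
tangent length = C·cosβ = 58.8643
L = r1·wrap1 + r2·wrap2 + 2·C·cosβ = 2·2.6108 + 18·3.6724 + 2·58.8643 = 189.0531

L=189.053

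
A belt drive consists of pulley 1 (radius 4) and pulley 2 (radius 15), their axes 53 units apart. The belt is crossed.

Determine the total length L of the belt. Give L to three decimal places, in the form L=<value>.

crossed belt: β = asin((r1+r2)/C) = asin(19/53) = 21.0075°
wrap1 = wrap2 = π + 2β = 222.0151°
tangent length = C·cosβ = 49.4773
L = (r1+r2)·wrap + 2·C·cosβ = 19·3.8749 + 2·49.4773 = 172.5775

L=172.578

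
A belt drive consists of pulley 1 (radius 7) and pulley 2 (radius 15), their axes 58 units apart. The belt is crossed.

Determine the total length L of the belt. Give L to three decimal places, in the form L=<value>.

L=193.565

crossed belt: β = asin((r1+r2)/C) = asin(22/58) = 22.2910°
wrap1 = wrap2 = π + 2β = 224.5819°
tangent length = C·cosβ = 53.6656
L = (r1+r2)·wrap + 2·C·cosβ = 22·3.9197 + 2·53.6656 = 193.5645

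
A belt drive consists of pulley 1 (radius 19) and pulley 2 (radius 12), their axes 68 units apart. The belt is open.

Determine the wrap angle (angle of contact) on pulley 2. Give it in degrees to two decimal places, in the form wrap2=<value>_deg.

open belt: β = asin((r2−r1)/C) = asin(-7/68) = -5.9086°
wrap1 = π − 2β = 191.8171°
wrap2 = π + 2β = 168.1829°

wrap2=168.18_deg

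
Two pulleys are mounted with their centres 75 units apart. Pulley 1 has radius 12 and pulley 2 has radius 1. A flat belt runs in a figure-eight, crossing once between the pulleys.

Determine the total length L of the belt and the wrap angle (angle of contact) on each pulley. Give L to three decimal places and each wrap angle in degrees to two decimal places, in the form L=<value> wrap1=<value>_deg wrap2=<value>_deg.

L=193.100 wrap1=199.96_deg wrap2=199.96_deg

crossed belt: β = asin((r1+r2)/C) = asin(13/75) = 9.9817°
wrap1 = wrap2 = π + 2β = 199.9634°
tangent length = C·cosβ = 73.8647
L = (r1+r2)·wrap + 2·C·cosβ = 13·3.4900 + 2·73.8647 = 193.0997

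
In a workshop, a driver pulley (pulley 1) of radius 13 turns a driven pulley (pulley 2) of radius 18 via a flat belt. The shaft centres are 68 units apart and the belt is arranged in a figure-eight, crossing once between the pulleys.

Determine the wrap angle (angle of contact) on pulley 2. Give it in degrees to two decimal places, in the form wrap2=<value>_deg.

crossed belt: β = asin((r1+r2)/C) = asin(31/68) = 27.1217°
wrap1 = wrap2 = π + 2β = 234.2434°

wrap2=234.24_deg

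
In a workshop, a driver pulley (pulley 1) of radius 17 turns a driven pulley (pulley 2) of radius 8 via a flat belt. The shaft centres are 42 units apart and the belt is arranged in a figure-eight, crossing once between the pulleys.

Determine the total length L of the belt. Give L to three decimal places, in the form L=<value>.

L=177.916

crossed belt: β = asin((r1+r2)/C) = asin(25/42) = 36.5296°
wrap1 = wrap2 = π + 2β = 253.0592°
tangent length = C·cosβ = 33.7491
L = (r1+r2)·wrap + 2·C·cosβ = 25·4.4167 + 2·33.7491 = 177.9161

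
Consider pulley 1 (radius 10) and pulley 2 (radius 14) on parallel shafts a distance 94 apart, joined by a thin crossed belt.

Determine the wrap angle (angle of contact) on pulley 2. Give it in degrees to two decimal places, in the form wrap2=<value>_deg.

wrap2=209.58_deg

crossed belt: β = asin((r1+r2)/C) = asin(24/94) = 14.7925°
wrap1 = wrap2 = π + 2β = 209.5850°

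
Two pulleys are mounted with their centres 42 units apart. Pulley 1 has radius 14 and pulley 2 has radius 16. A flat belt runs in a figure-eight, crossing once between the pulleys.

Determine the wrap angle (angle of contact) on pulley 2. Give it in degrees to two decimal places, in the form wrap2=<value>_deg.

wrap2=271.17_deg

crossed belt: β = asin((r1+r2)/C) = asin(30/42) = 45.5847°
wrap1 = wrap2 = π + 2β = 271.1694°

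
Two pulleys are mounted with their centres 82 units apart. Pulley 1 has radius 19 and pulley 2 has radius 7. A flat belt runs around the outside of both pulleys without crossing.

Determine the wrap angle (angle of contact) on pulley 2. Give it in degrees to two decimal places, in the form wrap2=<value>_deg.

open belt: β = asin((r2−r1)/C) = asin(-12/82) = -8.4150°
wrap1 = π − 2β = 196.8299°
wrap2 = π + 2β = 163.1701°

wrap2=163.17_deg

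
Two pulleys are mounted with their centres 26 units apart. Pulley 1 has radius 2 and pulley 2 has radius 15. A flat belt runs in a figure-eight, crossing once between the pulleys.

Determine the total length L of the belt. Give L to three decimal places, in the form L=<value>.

crossed belt: β = asin((r1+r2)/C) = asin(17/26) = 40.8322°
wrap1 = wrap2 = π + 2β = 261.6644°
tangent length = C·cosβ = 19.6723
L = (r1+r2)·wrap + 2·C·cosβ = 17·4.5669 + 2·19.6723 = 116.9820

L=116.982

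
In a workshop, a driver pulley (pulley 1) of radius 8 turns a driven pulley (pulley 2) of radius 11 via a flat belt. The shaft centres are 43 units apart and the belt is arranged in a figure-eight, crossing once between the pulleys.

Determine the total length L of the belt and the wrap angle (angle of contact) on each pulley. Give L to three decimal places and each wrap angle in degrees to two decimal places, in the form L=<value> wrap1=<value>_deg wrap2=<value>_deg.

crossed belt: β = asin((r1+r2)/C) = asin(19/43) = 26.2226°
wrap1 = wrap2 = π + 2β = 232.4453°
tangent length = C·cosβ = 38.5746
L = (r1+r2)·wrap + 2·C·cosβ = 19·4.0569 + 2·38.5746 = 154.2310

L=154.231 wrap1=232.45_deg wrap2=232.45_deg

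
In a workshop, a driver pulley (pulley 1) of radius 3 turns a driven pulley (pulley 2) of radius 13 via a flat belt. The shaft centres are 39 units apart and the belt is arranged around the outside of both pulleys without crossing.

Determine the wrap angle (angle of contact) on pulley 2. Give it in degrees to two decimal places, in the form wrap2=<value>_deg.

open belt: β = asin((r2−r1)/C) = asin(10/39) = 14.8572°
wrap1 = π − 2β = 150.2857°
wrap2 = π + 2β = 209.7143°

wrap2=209.71_deg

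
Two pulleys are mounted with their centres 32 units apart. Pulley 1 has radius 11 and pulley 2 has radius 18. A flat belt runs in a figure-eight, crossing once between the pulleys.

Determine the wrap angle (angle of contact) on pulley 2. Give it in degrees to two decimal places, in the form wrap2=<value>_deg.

wrap2=309.98_deg

crossed belt: β = asin((r1+r2)/C) = asin(29/32) = 64.9922°
wrap1 = wrap2 = π + 2β = 309.9843°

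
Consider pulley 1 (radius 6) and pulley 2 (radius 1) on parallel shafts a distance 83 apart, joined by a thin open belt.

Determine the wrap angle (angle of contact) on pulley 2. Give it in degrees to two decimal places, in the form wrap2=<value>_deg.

open belt: β = asin((r2−r1)/C) = asin(-5/83) = -3.4536°
wrap1 = π − 2β = 186.9073°
wrap2 = π + 2β = 173.0927°

wrap2=173.09_deg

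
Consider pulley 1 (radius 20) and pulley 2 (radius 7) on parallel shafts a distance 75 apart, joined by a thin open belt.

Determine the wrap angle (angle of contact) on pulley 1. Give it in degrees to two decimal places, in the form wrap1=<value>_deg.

wrap1=199.96_deg

open belt: β = asin((r2−r1)/C) = asin(-13/75) = -9.9817°
wrap1 = π − 2β = 199.9634°
wrap2 = π + 2β = 160.0366°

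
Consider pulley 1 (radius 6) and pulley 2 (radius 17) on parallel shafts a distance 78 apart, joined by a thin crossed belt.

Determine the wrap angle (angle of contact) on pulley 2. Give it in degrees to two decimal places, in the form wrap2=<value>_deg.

crossed belt: β = asin((r1+r2)/C) = asin(23/78) = 17.1498°
wrap1 = wrap2 = π + 2β = 214.2997°

wrap2=214.30_deg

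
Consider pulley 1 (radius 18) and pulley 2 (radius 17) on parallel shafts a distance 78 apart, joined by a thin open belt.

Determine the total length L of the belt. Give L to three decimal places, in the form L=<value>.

L=265.969

open belt: β = asin((r2−r1)/C) = asin(-1/78) = -0.7346°
wrap1 = π − 2β = 181.4692°
wrap2 = π + 2β = 178.5308°
tangent length = C·cosβ = 77.9936
L = r1·wrap1 + r2·wrap2 + 2·C·cosβ = 18·3.1672 + 17·3.1160 + 2·77.9936 = 265.9686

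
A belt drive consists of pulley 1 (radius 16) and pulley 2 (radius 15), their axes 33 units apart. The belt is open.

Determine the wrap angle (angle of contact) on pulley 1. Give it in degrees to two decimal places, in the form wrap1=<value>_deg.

open belt: β = asin((r2−r1)/C) = asin(-1/33) = -1.7365°
wrap1 = π − 2β = 183.4730°
wrap2 = π + 2β = 176.5270°

wrap1=183.47_deg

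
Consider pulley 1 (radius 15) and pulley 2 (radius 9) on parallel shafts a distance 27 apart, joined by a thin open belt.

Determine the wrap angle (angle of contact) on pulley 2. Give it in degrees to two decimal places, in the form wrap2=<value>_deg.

open belt: β = asin((r2−r1)/C) = asin(-6/27) = -12.8396°
wrap1 = π − 2β = 205.6792°
wrap2 = π + 2β = 154.3208°

wrap2=154.32_deg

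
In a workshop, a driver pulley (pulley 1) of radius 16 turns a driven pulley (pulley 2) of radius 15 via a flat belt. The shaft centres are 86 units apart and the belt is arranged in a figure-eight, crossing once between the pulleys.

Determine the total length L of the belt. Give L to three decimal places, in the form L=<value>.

L=280.690

crossed belt: β = asin((r1+r2)/C) = asin(31/86) = 21.1288°
wrap1 = wrap2 = π + 2β = 222.2575°
tangent length = C·cosβ = 80.2185
L = (r1+r2)·wrap + 2·C·cosβ = 31·3.8791 + 2·80.2185 = 280.6898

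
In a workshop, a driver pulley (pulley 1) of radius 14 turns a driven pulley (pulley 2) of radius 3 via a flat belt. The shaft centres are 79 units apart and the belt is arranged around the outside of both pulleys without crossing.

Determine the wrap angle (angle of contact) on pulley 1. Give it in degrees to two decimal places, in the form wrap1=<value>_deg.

open belt: β = asin((r2−r1)/C) = asin(-11/79) = -8.0039°
wrap1 = π − 2β = 196.0078°
wrap2 = π + 2β = 163.9922°

wrap1=196.01_deg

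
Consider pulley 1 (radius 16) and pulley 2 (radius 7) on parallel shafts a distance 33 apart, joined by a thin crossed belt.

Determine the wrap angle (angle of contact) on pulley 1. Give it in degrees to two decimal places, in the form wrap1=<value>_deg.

crossed belt: β = asin((r1+r2)/C) = asin(23/33) = 44.1844°
wrap1 = wrap2 = π + 2β = 268.3688°

wrap1=268.37_deg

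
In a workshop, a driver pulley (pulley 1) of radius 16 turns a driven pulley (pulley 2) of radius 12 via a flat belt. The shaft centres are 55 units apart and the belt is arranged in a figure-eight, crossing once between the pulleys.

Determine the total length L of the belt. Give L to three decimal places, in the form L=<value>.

L=212.554

crossed belt: β = asin((r1+r2)/C) = asin(28/55) = 30.6033°
wrap1 = wrap2 = π + 2β = 241.2066°
tangent length = C·cosβ = 47.3392
L = (r1+r2)·wrap + 2·C·cosβ = 28·4.2098 + 2·47.3392 = 212.5542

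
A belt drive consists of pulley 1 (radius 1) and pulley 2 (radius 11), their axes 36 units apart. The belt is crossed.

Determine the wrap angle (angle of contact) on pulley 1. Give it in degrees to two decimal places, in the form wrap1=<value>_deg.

wrap1=218.94_deg

crossed belt: β = asin((r1+r2)/C) = asin(12/36) = 19.4712°
wrap1 = wrap2 = π + 2β = 218.9424°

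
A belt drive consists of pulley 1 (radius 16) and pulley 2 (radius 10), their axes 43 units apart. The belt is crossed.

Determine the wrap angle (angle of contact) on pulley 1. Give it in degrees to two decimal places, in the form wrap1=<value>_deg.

wrap1=254.41_deg

crossed belt: β = asin((r1+r2)/C) = asin(26/43) = 37.2037°
wrap1 = wrap2 = π + 2β = 254.4075°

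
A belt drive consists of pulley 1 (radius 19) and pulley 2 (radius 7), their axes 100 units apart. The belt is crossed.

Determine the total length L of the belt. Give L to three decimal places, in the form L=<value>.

crossed belt: β = asin((r1+r2)/C) = asin(26/100) = 15.0701°
wrap1 = wrap2 = π + 2β = 210.1401°
tangent length = C·cosβ = 96.5609
L = (r1+r2)·wrap + 2·C·cosβ = 26·3.6676 + 2·96.5609 = 288.4803

L=288.480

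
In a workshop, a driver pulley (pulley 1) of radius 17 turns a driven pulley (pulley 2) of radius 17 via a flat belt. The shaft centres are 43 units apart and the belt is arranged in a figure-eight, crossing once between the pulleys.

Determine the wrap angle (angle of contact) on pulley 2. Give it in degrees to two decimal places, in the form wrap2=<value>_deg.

wrap2=284.50_deg

crossed belt: β = asin((r1+r2)/C) = asin(34/43) = 52.2508°
wrap1 = wrap2 = π + 2β = 284.5015°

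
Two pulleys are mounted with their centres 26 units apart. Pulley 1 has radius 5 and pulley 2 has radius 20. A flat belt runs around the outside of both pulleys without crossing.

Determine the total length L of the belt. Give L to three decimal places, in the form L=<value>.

L=139.462

open belt: β = asin((r2−r1)/C) = asin(15/26) = 35.2344°
wrap1 = π − 2β = 109.5312°
wrap2 = π + 2β = 250.4688°
tangent length = C·cosβ = 21.2368
L = r1·wrap1 + r2·wrap2 + 2·C·cosβ = 5·1.9117 + 20·4.3715 + 2·21.2368 = 139.4620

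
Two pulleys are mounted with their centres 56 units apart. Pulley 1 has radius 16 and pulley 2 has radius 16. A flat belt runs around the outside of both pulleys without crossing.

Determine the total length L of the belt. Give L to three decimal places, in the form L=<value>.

L=212.531

open belt: β = asin((r2−r1)/C) = asin(0/56) = 0.0000°
wrap1 = π − 2β = 180.0000°
wrap2 = π + 2β = 180.0000°
tangent length = C·cosβ = 56.0000
L = r1·wrap1 + r2·wrap2 + 2·C·cosβ = 16·3.1416 + 16·3.1416 + 2·56.0000 = 212.5310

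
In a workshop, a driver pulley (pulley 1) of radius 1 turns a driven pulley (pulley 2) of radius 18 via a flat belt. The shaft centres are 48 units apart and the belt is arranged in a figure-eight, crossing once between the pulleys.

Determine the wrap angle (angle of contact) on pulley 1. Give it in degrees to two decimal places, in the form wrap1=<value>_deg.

crossed belt: β = asin((r1+r2)/C) = asin(19/48) = 23.3180°
wrap1 = wrap2 = π + 2β = 226.6359°

wrap1=226.64_deg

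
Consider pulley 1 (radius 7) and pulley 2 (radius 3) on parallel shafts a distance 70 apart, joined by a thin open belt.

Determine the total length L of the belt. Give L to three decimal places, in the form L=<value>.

open belt: β = asin((r2−r1)/C) = asin(-4/70) = -3.2758°
wrap1 = π − 2β = 186.5517°
wrap2 = π + 2β = 173.4483°
tangent length = C·cosβ = 69.8856
L = r1·wrap1 + r2·wrap2 + 2·C·cosβ = 7·3.2559 + 3·3.0272 + 2·69.8856 = 171.6446

L=171.645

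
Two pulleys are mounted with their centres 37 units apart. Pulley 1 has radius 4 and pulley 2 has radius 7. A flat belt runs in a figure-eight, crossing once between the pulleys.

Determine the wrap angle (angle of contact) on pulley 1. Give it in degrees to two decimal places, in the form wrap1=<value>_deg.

wrap1=214.59_deg

crossed belt: β = asin((r1+r2)/C) = asin(11/37) = 17.2953°
wrap1 = wrap2 = π + 2β = 214.5907°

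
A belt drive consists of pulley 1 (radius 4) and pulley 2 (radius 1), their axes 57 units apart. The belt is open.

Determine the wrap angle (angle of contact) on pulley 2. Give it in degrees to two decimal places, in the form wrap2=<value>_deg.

wrap2=173.97_deg

open belt: β = asin((r2−r1)/C) = asin(-3/57) = -3.0170°
wrap1 = π − 2β = 186.0339°
wrap2 = π + 2β = 173.9661°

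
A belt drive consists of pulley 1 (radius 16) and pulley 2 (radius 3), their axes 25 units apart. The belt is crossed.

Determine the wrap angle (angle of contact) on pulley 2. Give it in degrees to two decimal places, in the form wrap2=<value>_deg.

wrap2=278.93_deg

crossed belt: β = asin((r1+r2)/C) = asin(19/25) = 49.4642°
wrap1 = wrap2 = π + 2β = 278.9284°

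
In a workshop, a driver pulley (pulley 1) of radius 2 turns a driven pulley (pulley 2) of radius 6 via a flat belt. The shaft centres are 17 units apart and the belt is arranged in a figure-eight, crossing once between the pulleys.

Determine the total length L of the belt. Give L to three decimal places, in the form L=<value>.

crossed belt: β = asin((r1+r2)/C) = asin(8/17) = 28.0725°
wrap1 = wrap2 = π + 2β = 236.1450°
tangent length = C·cosβ = 15.0000
L = (r1+r2)·wrap + 2·C·cosβ = 8·4.1215 + 2·15.0000 = 62.9721

L=62.972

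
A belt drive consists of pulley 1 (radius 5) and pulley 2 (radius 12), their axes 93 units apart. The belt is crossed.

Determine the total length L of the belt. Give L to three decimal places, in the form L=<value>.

L=242.523

crossed belt: β = asin((r1+r2)/C) = asin(17/93) = 10.5326°
wrap1 = wrap2 = π + 2β = 201.0653°
tangent length = C·cosβ = 91.4330
L = (r1+r2)·wrap + 2·C·cosβ = 17·3.5093 + 2·91.4330 = 242.5233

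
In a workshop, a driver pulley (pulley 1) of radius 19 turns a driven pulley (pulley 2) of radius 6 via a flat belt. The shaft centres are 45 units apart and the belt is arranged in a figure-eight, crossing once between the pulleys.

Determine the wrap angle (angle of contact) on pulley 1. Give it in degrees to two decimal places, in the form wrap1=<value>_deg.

wrap1=247.50_deg

crossed belt: β = asin((r1+r2)/C) = asin(25/45) = 33.7490°
wrap1 = wrap2 = π + 2β = 247.4980°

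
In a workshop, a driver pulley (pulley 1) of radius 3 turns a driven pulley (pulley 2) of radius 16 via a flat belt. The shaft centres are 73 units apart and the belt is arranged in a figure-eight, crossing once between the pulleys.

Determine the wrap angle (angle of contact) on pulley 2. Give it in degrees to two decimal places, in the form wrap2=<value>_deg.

crossed belt: β = asin((r1+r2)/C) = asin(19/73) = 15.0863°
wrap1 = wrap2 = π + 2β = 210.1726°

wrap2=210.17_deg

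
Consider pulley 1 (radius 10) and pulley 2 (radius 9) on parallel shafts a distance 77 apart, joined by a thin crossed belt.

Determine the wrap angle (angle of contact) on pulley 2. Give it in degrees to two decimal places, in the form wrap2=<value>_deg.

wrap2=208.57_deg

crossed belt: β = asin((r1+r2)/C) = asin(19/77) = 14.2855°
wrap1 = wrap2 = π + 2β = 208.5709°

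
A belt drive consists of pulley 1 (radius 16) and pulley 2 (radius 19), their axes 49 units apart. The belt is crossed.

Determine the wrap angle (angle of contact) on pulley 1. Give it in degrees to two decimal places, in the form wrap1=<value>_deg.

crossed belt: β = asin((r1+r2)/C) = asin(35/49) = 45.5847°
wrap1 = wrap2 = π + 2β = 271.1694°

wrap1=271.17_deg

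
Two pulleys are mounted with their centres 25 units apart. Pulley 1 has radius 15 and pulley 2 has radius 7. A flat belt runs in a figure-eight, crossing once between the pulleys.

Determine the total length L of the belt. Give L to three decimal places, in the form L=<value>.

crossed belt: β = asin((r1+r2)/C) = asin(22/25) = 61.6424°
wrap1 = wrap2 = π + 2β = 303.2847°
tangent length = C·cosβ = 11.8743
L = (r1+r2)·wrap + 2·C·cosβ = 22·5.2933 + 2·11.8743 = 140.2017

L=140.202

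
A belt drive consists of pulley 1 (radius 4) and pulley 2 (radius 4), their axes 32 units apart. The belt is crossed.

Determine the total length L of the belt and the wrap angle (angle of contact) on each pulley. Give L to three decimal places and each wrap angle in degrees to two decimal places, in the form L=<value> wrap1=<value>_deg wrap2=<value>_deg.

crossed belt: β = asin((r1+r2)/C) = asin(8/32) = 14.4775°
wrap1 = wrap2 = π + 2β = 208.9550°
tangent length = C·cosβ = 30.9839
L = (r1+r2)·wrap + 2·C·cosβ = 8·3.6470 + 2·30.9839 = 91.1434

L=91.143 wrap1=208.96_deg wrap2=208.96_deg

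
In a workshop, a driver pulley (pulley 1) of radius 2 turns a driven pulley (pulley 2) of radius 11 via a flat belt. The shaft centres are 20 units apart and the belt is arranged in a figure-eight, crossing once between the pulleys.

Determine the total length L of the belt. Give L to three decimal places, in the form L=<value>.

crossed belt: β = asin((r1+r2)/C) = asin(13/20) = 40.5416°
wrap1 = wrap2 = π + 2β = 261.0832°
tangent length = C·cosβ = 15.1987
L = (r1+r2)·wrap + 2·C·cosβ = 13·4.5568 + 2·15.1987 = 89.6353

L=89.635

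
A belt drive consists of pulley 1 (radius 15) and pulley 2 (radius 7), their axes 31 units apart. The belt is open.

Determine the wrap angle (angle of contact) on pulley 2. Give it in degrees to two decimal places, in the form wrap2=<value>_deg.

wrap2=150.09_deg

open belt: β = asin((r2−r1)/C) = asin(-8/31) = -14.9552°
wrap1 = π − 2β = 209.9105°
wrap2 = π + 2β = 150.0895°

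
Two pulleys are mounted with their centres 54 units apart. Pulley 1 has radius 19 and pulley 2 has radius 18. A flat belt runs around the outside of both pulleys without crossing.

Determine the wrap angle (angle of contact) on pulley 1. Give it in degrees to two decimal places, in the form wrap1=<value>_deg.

wrap1=182.12_deg

open belt: β = asin((r2−r1)/C) = asin(-1/54) = -1.0611°
wrap1 = π − 2β = 182.1222°
wrap2 = π + 2β = 177.8778°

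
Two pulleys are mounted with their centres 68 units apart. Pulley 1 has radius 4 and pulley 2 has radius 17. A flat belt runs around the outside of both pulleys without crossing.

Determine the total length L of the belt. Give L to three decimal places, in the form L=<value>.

open belt: β = asin((r2−r1)/C) = asin(13/68) = 11.0214°
wrap1 = π − 2β = 157.9571°
wrap2 = π + 2β = 202.0429°
tangent length = C·cosβ = 66.7458
L = r1·wrap1 + r2·wrap2 + 2·C·cosβ = 4·2.7569 + 17·3.5263 + 2·66.7458 = 204.4664

L=204.466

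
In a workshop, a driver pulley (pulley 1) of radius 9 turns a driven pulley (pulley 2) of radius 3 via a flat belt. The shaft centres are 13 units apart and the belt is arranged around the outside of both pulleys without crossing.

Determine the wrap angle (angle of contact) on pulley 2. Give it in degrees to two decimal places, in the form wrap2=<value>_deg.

open belt: β = asin((r2−r1)/C) = asin(-6/13) = -27.4864°
wrap1 = π − 2β = 234.9729°
wrap2 = π + 2β = 125.0271°

wrap2=125.03_deg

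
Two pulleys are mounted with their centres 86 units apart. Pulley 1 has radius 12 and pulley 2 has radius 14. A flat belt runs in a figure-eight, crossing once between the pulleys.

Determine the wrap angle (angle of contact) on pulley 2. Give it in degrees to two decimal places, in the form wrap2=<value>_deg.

crossed belt: β = asin((r1+r2)/C) = asin(26/86) = 17.5973°
wrap1 = wrap2 = π + 2β = 215.1947°

wrap2=215.19_deg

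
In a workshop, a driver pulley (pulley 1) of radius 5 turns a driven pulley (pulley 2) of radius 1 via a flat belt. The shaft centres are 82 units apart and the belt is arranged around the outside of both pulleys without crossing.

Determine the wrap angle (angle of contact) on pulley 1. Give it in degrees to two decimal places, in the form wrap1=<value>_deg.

open belt: β = asin((r2−r1)/C) = asin(-4/82) = -2.7960°
wrap1 = π − 2β = 185.5921°
wrap2 = π + 2β = 174.4079°

wrap1=185.59_deg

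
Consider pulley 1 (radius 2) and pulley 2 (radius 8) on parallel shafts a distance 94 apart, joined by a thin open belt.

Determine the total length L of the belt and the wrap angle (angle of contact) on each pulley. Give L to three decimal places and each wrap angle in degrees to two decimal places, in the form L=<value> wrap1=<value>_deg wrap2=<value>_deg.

L=219.799 wrap1=172.68_deg wrap2=187.32_deg

open belt: β = asin((r2−r1)/C) = asin(6/94) = 3.6597°
wrap1 = π − 2β = 172.6807°
wrap2 = π + 2β = 187.3193°
tangent length = C·cosβ = 93.8083
L = r1·wrap1 + r2·wrap2 + 2·C·cosβ = 2·3.0138 + 8·3.2693 + 2·93.8083 = 219.7990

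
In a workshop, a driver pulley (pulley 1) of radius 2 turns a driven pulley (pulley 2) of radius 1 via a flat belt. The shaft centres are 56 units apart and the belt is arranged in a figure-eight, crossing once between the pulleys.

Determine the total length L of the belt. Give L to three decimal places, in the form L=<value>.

crossed belt: β = asin((r1+r2)/C) = asin(3/56) = 3.0709°
wrap1 = wrap2 = π + 2β = 186.1418°
tangent length = C·cosβ = 55.9196
L = (r1+r2)·wrap + 2·C·cosβ = 3·3.2488 + 2·55.9196 = 121.5855

L=121.586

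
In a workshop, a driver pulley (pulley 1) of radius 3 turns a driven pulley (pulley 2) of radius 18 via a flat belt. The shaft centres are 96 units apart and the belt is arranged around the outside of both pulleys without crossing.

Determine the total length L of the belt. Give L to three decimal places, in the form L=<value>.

open belt: β = asin((r2−r1)/C) = asin(15/96) = 8.9893°
wrap1 = π − 2β = 162.0214°
wrap2 = π + 2β = 197.9786°
tangent length = C·cosβ = 94.8209
L = r1·wrap1 + r2·wrap2 + 2·C·cosβ = 3·2.8278 + 18·3.4554 + 2·94.8209 = 260.3220

L=260.322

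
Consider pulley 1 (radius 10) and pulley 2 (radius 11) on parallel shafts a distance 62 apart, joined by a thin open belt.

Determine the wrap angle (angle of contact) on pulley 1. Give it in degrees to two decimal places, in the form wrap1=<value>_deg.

wrap1=178.15_deg

open belt: β = asin((r2−r1)/C) = asin(1/62) = 0.9242°
wrap1 = π − 2β = 178.1517°
wrap2 = π + 2β = 181.8483°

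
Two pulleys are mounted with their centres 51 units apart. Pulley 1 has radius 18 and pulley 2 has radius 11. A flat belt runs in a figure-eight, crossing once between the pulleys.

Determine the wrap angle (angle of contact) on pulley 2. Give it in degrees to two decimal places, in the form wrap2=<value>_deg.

wrap2=249.31_deg

crossed belt: β = asin((r1+r2)/C) = asin(29/51) = 34.6546°
wrap1 = wrap2 = π + 2β = 249.3091°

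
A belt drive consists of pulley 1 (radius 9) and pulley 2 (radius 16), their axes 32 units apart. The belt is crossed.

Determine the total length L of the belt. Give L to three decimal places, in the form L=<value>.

crossed belt: β = asin((r1+r2)/C) = asin(25/32) = 51.3752°
wrap1 = wrap2 = π + 2β = 282.7503°
tangent length = C·cosβ = 19.9750
L = (r1+r2)·wrap + 2·C·cosβ = 25·4.9349 + 2·19.9750 = 163.3231

L=163.323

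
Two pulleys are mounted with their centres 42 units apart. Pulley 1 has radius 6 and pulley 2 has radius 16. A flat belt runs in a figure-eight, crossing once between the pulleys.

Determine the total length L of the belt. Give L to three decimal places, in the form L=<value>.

crossed belt: β = asin((r1+r2)/C) = asin(22/42) = 31.5881°
wrap1 = wrap2 = π + 2β = 243.1763°
tangent length = C·cosβ = 35.7771
L = (r1+r2)·wrap + 2·C·cosβ = 22·4.2442 + 2·35.7771 = 164.9272

L=164.927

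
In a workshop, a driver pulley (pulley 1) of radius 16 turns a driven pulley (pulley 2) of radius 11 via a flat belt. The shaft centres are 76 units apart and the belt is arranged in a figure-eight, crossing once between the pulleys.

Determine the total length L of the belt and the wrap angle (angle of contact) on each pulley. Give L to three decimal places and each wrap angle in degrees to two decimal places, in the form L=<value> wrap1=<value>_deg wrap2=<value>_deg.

crossed belt: β = asin((r1+r2)/C) = asin(27/76) = 20.8096°
wrap1 = wrap2 = π + 2β = 221.6191°
tangent length = C·cosβ = 71.0422
L = (r1+r2)·wrap + 2·C·cosβ = 27·3.8680 + 2·71.0422 = 246.5200

L=246.520 wrap1=221.62_deg wrap2=221.62_deg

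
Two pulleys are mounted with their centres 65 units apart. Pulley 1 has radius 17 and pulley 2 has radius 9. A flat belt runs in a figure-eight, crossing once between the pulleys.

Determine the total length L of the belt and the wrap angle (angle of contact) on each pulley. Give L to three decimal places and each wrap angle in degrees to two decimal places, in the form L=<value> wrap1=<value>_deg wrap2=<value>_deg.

L=222.227 wrap1=227.16_deg wrap2=227.16_deg

crossed belt: β = asin((r1+r2)/C) = asin(26/65) = 23.5782°
wrap1 = wrap2 = π + 2β = 227.1564°
tangent length = C·cosβ = 59.5735
L = (r1+r2)·wrap + 2·C·cosβ = 26·3.9646 + 2·59.5735 = 222.2273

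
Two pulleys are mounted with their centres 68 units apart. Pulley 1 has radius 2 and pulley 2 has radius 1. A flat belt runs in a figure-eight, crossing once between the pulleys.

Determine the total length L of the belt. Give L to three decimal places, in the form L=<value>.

L=145.557

crossed belt: β = asin((r1+r2)/C) = asin(3/68) = 2.5286°
wrap1 = wrap2 = π + 2β = 185.0572°
tangent length = C·cosβ = 67.9338
L = (r1+r2)·wrap + 2·C·cosβ = 3·3.2299 + 2·67.9338 = 145.5572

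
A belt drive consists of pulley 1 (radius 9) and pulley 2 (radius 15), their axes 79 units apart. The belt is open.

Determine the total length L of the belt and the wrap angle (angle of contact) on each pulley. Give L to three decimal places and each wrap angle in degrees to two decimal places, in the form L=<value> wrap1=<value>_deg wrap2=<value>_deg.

L=233.854 wrap1=171.29_deg wrap2=188.71_deg

open belt: β = asin((r2−r1)/C) = asin(6/79) = 4.3558°
wrap1 = π − 2β = 171.2885°
wrap2 = π + 2β = 188.7115°
tangent length = C·cosβ = 78.7718
L = r1·wrap1 + r2·wrap2 + 2·C·cosβ = 9·2.9895 + 15·3.2936 + 2·78.7718 = 233.8541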